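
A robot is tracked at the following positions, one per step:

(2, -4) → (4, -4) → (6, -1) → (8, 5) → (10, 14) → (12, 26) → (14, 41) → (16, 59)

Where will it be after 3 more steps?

(22, 131)

Successive displacements: (+2, +0), (+2, +3), (+2, +6), (+2, +9), (+2, +12), (+2, +15), (+2, +18) — each changes by (+0, +3).
step 8: (16, 59) + (+2, +21) → (18, 80)
step 9: (18, 80) + (+2, +24) → (20, 104)
step 10: (20, 104) + (+2, +27) → (22, 131)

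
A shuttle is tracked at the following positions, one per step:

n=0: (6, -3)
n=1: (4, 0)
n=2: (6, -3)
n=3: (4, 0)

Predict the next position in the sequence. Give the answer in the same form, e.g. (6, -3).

(6, -3)

Step-to-step displacements: (-2, +3), (+2, -3), (-2, +3); each is -1× the previous.
step 4: (4, 0) + (+2, -3) → (6, -3)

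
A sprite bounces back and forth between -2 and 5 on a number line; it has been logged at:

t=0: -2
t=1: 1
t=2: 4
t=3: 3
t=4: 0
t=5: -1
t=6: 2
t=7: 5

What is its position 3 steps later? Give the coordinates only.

The value travels 3 per step and bounces off the walls at -2 and 5.
  step 8: 5 → 2
  step 9: 2 → -1
  step 10: -1 → 0

0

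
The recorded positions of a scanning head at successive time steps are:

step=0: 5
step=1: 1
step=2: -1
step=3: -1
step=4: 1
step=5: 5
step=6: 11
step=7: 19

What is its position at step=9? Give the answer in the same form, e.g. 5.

41

First differences are -4, -2, +0, +2, +4, +6, +8; their common second difference is +2 (constant acceleration).
step 8: 19 + 10 → 29
step 9: 29 + 12 → 41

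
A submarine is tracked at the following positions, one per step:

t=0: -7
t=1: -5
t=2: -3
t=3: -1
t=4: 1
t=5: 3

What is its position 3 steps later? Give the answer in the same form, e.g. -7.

The position changes by +2 every step.
step 6: 3 + 2 → 5
step 7: 5 + 2 → 7
step 8: 7 + 2 → 9

9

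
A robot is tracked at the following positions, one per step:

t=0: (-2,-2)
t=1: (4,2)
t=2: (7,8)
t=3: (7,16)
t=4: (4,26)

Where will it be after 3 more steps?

Successive displacements: (+6,+4), (+3,+6), (+0,+8), (-3,+10) — each changes by (-3,+2).
step 5: (4,26) + (-6,+12) → (-2,38)
step 6: (-2,38) + (-9,+14) → (-11,52)
step 7: (-11,52) + (-12,+16) → (-23,68)

(-23,68)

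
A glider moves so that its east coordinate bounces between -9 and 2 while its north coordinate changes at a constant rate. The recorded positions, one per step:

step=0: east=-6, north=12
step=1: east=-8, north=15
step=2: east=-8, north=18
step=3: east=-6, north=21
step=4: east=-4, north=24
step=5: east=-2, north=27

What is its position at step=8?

east=0, north=36

The east coordinate reflects between -9 and 2, moving 2 per step.
  step 6: -2 → 0
  step 7: 0 → 2
  step 8: 2 → 0
The north coordinate changes by +3 each step: at step 8 it is 36.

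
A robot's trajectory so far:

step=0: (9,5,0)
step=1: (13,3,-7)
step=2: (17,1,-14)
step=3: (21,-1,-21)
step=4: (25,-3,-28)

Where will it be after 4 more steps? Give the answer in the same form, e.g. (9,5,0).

Each step adds (+4,-2,-7) to the position.
step 5: (25,-3,-28) + (+4,-2,-7) → (29,-5,-35)
step 6: (29,-5,-35) + (+4,-2,-7) → (33,-7,-42)
step 7: (33,-7,-42) + (+4,-2,-7) → (37,-9,-49)
step 8: (37,-9,-49) + (+4,-2,-7) → (41,-11,-56)

(41,-11,-56)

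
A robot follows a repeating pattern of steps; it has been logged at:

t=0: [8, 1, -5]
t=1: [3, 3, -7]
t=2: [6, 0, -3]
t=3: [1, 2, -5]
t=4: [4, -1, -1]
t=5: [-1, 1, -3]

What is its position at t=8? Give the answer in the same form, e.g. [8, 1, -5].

Differencing gives [-5, +2, -2], [+3, -3, +4], [-5, +2, -2], [+3, -3, +4], [-5, +2, -2]. This is the pattern [-5, +2, -2], [+3, -3, +4] repeated.
step 6: apply [+3, -3, +4] → [2, -2, 1]
step 7: apply [-5, +2, -2] → [-3, 0, -1]
step 8: apply [+3, -3, +4] → [0, -3, 3]

[0, -3, 3]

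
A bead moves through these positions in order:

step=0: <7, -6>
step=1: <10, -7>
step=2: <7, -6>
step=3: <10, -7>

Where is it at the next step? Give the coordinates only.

Step-to-step displacements: <+3, -1>, <-3, +1>, <+3, -1>; each is -1× the previous.
step 4: <10, -7> + <-3, +1> → <7, -6>

<7, -6>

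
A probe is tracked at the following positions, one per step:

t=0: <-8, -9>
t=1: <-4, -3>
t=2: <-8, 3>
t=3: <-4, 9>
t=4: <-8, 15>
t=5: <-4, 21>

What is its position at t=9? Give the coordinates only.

The first coordinate repeats the cycle [-8, -4] with period 2; step 9 mod 2 = 1, giving -4.
The second coordinate changes by +6 each step, so at step 9 it is -9 + 9·(6) = 45.

<-4, 45>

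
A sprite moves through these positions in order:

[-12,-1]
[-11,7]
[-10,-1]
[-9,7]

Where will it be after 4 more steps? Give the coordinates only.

[-5,7]

The first coordinate changes by +1 each step, so at step 7 it is -12 + 7·(1) = -5.
The second coordinate repeats the cycle [-1, 7] with period 2; step 7 mod 2 = 1, giving 7.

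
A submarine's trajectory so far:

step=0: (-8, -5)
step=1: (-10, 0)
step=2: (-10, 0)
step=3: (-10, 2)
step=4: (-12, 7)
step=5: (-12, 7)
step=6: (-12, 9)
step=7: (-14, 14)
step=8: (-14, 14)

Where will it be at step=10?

Differencing gives (-2, +5), (+0, +0), (+0, +2), (-2, +5), (+0, +0), (+0, +2), (-2, +5), (+0, +0). This is the pattern (-2, +5), (+0, +0), (+0, +2) repeated.
step 9: apply (+0, +2) → (-14, 16)
step 10: apply (-2, +5) → (-16, 21)

(-16, 21)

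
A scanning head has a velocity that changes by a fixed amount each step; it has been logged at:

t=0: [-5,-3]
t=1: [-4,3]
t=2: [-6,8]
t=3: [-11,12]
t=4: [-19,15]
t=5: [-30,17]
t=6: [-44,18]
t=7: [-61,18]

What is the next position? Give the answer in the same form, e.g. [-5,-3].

Taking differences between consecutive positions: [+1,+6], [-2,+5], [-5,+4], [-8,+3], [-11,+2], [-14,+1], [-17,+0]. These grow by [-3,-1] each step.
step 8: [-61,18] + [-20,-1] → [-81,17]

[-81,17]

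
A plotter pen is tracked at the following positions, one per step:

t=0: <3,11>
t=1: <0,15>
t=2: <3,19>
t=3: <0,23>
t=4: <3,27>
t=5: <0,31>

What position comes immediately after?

<3,35>

First: cycles through 3, 0 every 2 steps. Step 6 lands at position 0 of the cycle → 3.
Second: linear, +4 per step → 35 at step 6.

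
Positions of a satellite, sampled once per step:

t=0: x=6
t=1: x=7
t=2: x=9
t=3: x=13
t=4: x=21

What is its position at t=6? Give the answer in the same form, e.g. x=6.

x=69

Consecutive displacements +1, +2, +4, +8 scale by a factor of 2 each step.
step 5: 21 + 16 → x=37
step 6: 37 + 32 → x=69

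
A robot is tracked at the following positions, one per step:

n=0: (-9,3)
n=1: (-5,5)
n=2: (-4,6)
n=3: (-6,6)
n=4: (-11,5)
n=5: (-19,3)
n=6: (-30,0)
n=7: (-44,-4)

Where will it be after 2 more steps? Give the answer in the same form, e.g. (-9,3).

Successive displacements: (+4,+2), (+1,+1), (-2,+0), (-5,-1), (-8,-2), (-11,-3), (-14,-4) — each changes by (-3,-1).
step 8: (-44,-4) + (-17,-5) → (-61,-9)
step 9: (-61,-9) + (-20,-6) → (-81,-15)

(-81,-15)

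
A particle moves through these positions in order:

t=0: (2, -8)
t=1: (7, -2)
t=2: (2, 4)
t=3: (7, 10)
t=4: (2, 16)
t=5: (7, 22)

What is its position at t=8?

First: cycles through 2, 7 every 2 steps. Step 8 lands at position 0 of the cycle → 2.
Second: linear, +6 per step → 40 at step 8.

(2, 40)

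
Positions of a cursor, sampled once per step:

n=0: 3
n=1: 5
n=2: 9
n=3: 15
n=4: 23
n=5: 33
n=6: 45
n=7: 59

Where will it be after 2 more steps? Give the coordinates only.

Successive displacements: +2, +4, +6, +8, +10, +12, +14 — each changes by +2.
step 8: 59 + 16 → 75
step 9: 75 + 18 → 93

93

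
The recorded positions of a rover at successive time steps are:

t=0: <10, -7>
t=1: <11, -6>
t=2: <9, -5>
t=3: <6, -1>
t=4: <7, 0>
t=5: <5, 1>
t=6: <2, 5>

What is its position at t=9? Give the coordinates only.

<-2, 11>

The moves between consecutive positions are <+1, +1>, <-2, +1>, <-3, +4>, <+1, +1>, <-2, +1>, <-3, +4>; they repeat the 3-cycle [<+1, +1>, <-2, +1>, <-3, +4>].
step 7: apply <+1, +1> → <3, 6>
step 8: apply <-2, +1> → <1, 7>
step 9: apply <-3, +4> → <-2, 11>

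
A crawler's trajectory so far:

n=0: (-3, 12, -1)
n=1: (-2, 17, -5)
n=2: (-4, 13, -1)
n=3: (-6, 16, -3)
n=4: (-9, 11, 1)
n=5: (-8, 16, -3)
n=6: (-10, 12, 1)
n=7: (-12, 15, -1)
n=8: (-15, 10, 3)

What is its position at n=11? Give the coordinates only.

(-18, 14, 1)

Step-to-step displacements: (+1, +5, -4), (-2, -4, +4), (-2, +3, -2), (-3, -5, +4), (+1, +5, -4), (-2, -4, +4), (-2, +3, -2), (-3, -5, +4) — a repeating cycle of length 4.
step 9: apply (+1, +5, -4) → (-14, 15, -1)
step 10: apply (-2, -4, +4) → (-16, 11, 3)
step 11: apply (-2, +3, -2) → (-18, 14, 1)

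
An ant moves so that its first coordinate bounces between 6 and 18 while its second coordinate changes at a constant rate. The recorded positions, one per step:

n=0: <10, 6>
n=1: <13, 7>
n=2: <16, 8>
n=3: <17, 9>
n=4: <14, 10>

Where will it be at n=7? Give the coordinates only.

The first coordinate travels 3 per step and bounces off the walls at 6 and 18.
  step 5: 14 → 11
  step 6: 11 → 8
  step 7: 8 → 7
The second coordinate changes by +1 each step: at step 7 it is 13.

<7, 13>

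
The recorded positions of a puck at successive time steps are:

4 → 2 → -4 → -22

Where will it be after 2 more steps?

-238

Consecutive displacements -2, -6, -18 scale by a factor of 3 each step.
step 4: -22 − 54 → -76
step 5: -76 − 162 → -238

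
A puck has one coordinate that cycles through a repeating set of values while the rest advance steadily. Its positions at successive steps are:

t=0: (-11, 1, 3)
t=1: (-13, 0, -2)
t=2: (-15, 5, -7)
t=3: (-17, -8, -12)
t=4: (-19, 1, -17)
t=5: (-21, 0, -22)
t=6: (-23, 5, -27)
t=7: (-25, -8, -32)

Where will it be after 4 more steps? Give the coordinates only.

(-33, -8, -52)

First: linear, -2 per step → -33 at step 11.
Second: cycles through 1, 0, 5, -8 every 4 steps. Step 11 lands at position 3 of the cycle → -8.
Third: linear, -5 per step → -52 at step 11.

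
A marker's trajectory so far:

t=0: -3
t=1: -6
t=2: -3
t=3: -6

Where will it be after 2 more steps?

-6

Step-to-step displacements: -3, +3, -3; each is -1× the previous.
step 4: -6 + 3 → -3
step 5: -3 − 3 → -6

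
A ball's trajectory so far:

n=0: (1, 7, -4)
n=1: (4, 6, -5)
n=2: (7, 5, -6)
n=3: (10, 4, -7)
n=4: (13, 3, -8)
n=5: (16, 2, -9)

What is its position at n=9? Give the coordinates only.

(28, -2, -13)

Each step adds (+3, -1, -1) to the position.
step 6: (16, 2, -9) + (+3, -1, -1) → (19, 1, -10)
step 7: (19, 1, -10) + (+3, -1, -1) → (22, 0, -11)
step 8: (22, 0, -11) + (+3, -1, -1) → (25, -1, -12)
step 9: (25, -1, -12) + (+3, -1, -1) → (28, -2, -13)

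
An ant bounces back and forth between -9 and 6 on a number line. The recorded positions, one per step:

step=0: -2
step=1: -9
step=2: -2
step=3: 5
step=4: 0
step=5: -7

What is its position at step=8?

2

The value reflects between -9 and 6, moving 7 per step.
  step 6: -7 → -4
  step 7: -4 → 3
  step 8: 3 → 2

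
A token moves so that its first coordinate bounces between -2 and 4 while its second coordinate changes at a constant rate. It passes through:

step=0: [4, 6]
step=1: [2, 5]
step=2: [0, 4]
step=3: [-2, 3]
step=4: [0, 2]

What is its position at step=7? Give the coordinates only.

The first coordinate travels 2 per step and bounces off the walls at -2 and 4.
  step 5: 0 → 2
  step 6: 2 → 4
  step 7: 4 → 2
The second coordinate changes by -1 each step: at step 7 it is -1.

[2, -1]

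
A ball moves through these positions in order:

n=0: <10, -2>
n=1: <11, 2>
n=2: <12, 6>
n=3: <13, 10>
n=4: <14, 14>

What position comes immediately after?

<15, 18>

Each step adds <+1, +4> to the position.
step 5: <14, 14> + <+1, +4> → <15, 18>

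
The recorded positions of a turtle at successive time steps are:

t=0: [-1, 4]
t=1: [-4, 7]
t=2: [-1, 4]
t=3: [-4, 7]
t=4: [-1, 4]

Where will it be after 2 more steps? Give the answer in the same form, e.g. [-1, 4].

The jumps are [-3, +3], [+3, -3], [-3, +3], [+3, -3] — a geometric progression with ratio -1.
step 5: [-1, 4] + [-3, +3] → [-4, 7]
step 6: [-4, 7] + [+3, -3] → [-1, 4]

[-1, 4]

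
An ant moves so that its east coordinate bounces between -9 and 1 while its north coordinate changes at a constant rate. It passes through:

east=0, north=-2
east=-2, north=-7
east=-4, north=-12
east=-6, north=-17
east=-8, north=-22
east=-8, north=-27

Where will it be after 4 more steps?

east=0, north=-47

The east coordinate travels 2 per step and bounces off the walls at -9 and 1.
  step 6: -8 → -6
  step 7: -6 → -4
  step 8: -4 → -2
  step 9: -2 → 0
The north coordinate changes by -5 each step: at step 9 it is -47.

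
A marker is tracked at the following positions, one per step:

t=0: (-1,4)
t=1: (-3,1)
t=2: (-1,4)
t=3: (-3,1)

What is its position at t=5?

The jumps are (-2,-3), (+2,+3), (-2,-3) — a geometric progression with ratio -1.
step 4: (-3,1) + (+2,+3) → (-1,4)
step 5: (-1,4) + (-2,-3) → (-3,1)

(-3,1)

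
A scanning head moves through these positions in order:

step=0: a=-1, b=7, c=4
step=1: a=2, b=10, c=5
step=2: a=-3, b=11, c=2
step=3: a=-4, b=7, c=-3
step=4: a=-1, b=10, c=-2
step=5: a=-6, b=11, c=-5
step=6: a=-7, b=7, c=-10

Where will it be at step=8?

a=-9, b=11, c=-12

Step-to-step displacements: (+3,+3,+1), (-5,+1,-3), (-1,-4,-5), (+3,+3,+1), (-5,+1,-3), (-1,-4,-5) — a repeating cycle of length 3.
step 7: apply (+3,+3,+1) → a=-4, b=10, c=-9
step 8: apply (-5,+1,-3) → a=-9, b=11, c=-12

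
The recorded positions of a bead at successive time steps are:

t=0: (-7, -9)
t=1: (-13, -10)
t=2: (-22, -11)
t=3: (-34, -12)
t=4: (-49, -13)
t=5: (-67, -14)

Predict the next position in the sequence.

(-88, -15)

First differences are (-6, -1), (-9, -1), (-12, -1), (-15, -1), (-18, -1); their common second difference is (-3, +0) (constant acceleration).
step 6: (-67, -14) + (-21, -1) → (-88, -15)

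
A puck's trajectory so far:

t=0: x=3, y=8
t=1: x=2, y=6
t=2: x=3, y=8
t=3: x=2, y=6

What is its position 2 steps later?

Step-to-step displacements: (-1,-2), (+1,+2), (-1,-2); each is -1× the previous.
step 4: x=2, y=6 + (+1,+2) → x=3, y=8
step 5: x=3, y=8 + (-1,-2) → x=2, y=6

x=2, y=6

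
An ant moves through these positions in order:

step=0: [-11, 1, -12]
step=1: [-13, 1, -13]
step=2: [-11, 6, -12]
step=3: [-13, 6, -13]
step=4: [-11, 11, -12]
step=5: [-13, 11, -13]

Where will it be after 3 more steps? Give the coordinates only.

Differencing gives [-2, +0, -1], [+2, +5, +1], [-2, +0, -1], [+2, +5, +1], [-2, +0, -1]. This is the pattern [-2, +0, -1], [+2, +5, +1] repeated.
step 6: apply [+2, +5, +1] → [-11, 16, -12]
step 7: apply [-2, +0, -1] → [-13, 16, -13]
step 8: apply [+2, +5, +1] → [-11, 21, -12]

[-11, 21, -12]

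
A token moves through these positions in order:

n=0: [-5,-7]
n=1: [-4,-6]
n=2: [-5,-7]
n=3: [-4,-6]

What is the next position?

[-5,-7]

The jumps are [+1,+1], [-1,-1], [+1,+1] — a geometric progression with ratio -1.
step 4: [-4,-6] + [-1,-1] → [-5,-7]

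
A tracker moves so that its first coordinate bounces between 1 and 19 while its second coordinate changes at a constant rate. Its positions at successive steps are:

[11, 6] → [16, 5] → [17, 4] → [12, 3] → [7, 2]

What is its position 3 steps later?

The first coordinate travels 5 per step and bounces off the walls at 1 and 19.
  step 5: 7 → 2
  step 6: 2 → 5
  step 7: 5 → 10
The second coordinate changes by -1 each step: at step 7 it is -1.

[10, -1]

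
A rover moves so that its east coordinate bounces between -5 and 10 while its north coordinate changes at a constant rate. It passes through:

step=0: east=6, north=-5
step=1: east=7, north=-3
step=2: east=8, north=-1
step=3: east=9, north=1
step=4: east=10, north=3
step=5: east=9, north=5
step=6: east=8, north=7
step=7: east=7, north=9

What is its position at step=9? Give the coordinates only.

The east coordinate travels 1 per step and bounces off the walls at -5 and 10.
  step 8: 7 → 6
  step 9: 6 → 5
The north coordinate changes by +2 each step: at step 9 it is 13.

east=5, north=13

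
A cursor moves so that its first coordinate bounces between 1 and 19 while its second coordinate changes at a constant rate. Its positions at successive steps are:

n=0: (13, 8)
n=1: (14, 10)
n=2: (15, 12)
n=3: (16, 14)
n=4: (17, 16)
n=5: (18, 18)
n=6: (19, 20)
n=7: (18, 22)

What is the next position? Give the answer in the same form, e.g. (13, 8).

The first coordinate travels 1 per step and bounces off the walls at 1 and 19.
  step 8: 18 → 17
The second coordinate changes by +2 each step: at step 8 it is 24.

(17, 24)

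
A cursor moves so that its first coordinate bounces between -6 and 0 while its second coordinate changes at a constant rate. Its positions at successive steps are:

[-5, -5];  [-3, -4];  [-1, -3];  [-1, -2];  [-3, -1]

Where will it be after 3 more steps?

The first coordinate reflects between -6 and 0, moving 2 per step.
  step 5: -3 → -5
  step 6: -5 → -5
  step 7: -5 → -3
The second coordinate changes by +1 each step: at step 7 it is 2.

[-3, 2]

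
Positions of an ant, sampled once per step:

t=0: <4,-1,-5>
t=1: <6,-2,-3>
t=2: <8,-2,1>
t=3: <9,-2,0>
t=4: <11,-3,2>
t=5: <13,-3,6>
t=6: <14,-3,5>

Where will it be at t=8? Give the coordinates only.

Differencing gives <+2,-1,+2>, <+2,+0,+4>, <+1,+0,-1>, <+2,-1,+2>, <+2,+0,+4>, <+1,+0,-1>. This is the pattern <+2,-1,+2>, <+2,+0,+4>, <+1,+0,-1> repeated.
step 7: apply <+2,-1,+2> → <16,-4,7>
step 8: apply <+2,+0,+4> → <18,-4,11>

<18,-4,11>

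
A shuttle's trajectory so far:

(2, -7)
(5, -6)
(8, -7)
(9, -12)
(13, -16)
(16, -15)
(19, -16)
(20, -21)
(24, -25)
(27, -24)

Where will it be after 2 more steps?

Step-to-step displacements: (+3, +1), (+3, -1), (+1, -5), (+4, -4), (+3, +1), (+3, -1), (+1, -5), (+4, -4), (+3, +1) — a repeating cycle of length 4.
step 10: apply (+3, -1) → (30, -25)
step 11: apply (+1, -5) → (31, -30)

(31, -30)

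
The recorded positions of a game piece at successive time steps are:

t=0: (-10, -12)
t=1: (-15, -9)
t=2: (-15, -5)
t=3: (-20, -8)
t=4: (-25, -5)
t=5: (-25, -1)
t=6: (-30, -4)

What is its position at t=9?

(-40, 0)

The moves between consecutive positions are (-5, +3), (+0, +4), (-5, -3), (-5, +3), (+0, +4), (-5, -3); they repeat the 3-cycle [(-5, +3), (+0, +4), (-5, -3)].
step 7: apply (-5, +3) → (-35, -1)
step 8: apply (+0, +4) → (-35, 3)
step 9: apply (-5, -3) → (-40, 0)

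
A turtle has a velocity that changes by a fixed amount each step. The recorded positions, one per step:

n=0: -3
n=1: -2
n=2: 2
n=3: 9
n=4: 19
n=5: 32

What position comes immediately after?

First differences are +1, +4, +7, +10, +13; their common second difference is +3 (constant acceleration).
step 6: 32 + 16 → 48

48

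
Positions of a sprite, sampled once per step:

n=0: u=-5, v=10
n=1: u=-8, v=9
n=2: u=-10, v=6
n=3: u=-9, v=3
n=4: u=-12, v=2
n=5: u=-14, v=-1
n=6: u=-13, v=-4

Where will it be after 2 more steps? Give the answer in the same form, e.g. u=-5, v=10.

u=-18, v=-8

The moves between consecutive positions are (-3, -1), (-2, -3), (+1, -3), (-3, -1), (-2, -3), (+1, -3); they repeat the 3-cycle [(-3, -1), (-2, -3), (+1, -3)].
step 7: apply (-3, -1) → u=-16, v=-5
step 8: apply (-2, -3) → u=-18, v=-8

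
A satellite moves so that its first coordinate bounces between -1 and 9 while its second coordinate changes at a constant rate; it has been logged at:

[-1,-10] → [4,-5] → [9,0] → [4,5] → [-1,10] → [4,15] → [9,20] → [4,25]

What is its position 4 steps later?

[4,45]

The first coordinate travels 5 per step and bounces off the walls at -1 and 9.
  step 8: 4 → -1
  step 9: -1 → 4
  step 10: 4 → 9
  step 11: 9 → 4
The second coordinate changes by +5 each step: at step 11 it is 45.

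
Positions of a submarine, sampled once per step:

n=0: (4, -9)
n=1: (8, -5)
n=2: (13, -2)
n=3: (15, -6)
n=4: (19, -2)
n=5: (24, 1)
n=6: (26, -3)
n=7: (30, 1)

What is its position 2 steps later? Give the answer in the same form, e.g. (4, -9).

Step-to-step displacements: (+4, +4), (+5, +3), (+2, -4), (+4, +4), (+5, +3), (+2, -4), (+4, +4) — a repeating cycle of length 3.
step 8: apply (+5, +3) → (35, 4)
step 9: apply (+2, -4) → (37, 0)

(37, 0)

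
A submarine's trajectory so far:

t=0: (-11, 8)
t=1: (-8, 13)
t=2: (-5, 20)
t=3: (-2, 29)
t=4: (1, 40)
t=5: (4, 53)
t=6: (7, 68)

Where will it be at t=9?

Taking differences between consecutive positions: (+3, +5), (+3, +7), (+3, +9), (+3, +11), (+3, +13), (+3, +15). These grow by (+0, +2) each step.
step 7: (7, 68) + (+3, +17) → (10, 85)
step 8: (10, 85) + (+3, +19) → (13, 104)
step 9: (13, 104) + (+3, +21) → (16, 125)

(16, 125)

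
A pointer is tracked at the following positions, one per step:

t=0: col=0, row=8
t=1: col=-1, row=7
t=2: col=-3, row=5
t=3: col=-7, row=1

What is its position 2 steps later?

col=-31, row=-23

Step-to-step displacements: (-1, -1), (-2, -2), (-4, -4); each is 2× the previous.
step 4: col=-7, row=1 + (-8, -8) → col=-15, row=-7
step 5: col=-15, row=-7 + (-16, -16) → col=-31, row=-23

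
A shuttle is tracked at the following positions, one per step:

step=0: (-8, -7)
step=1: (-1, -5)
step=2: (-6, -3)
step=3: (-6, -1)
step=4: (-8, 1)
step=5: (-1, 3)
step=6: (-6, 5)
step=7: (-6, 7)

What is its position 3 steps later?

(-6, 13)

The first coordinate repeats the cycle [-8, -1, -6, -6] with period 4; step 10 mod 4 = 2, giving -6.
The second coordinate changes by +2 each step, so at step 10 it is -7 + 10·(2) = 13.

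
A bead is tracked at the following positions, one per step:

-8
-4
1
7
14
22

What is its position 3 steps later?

52

Successive displacements: +4, +5, +6, +7, +8 — each changes by +1.
step 6: 22 + 9 → 31
step 7: 31 + 10 → 41
step 8: 41 + 11 → 52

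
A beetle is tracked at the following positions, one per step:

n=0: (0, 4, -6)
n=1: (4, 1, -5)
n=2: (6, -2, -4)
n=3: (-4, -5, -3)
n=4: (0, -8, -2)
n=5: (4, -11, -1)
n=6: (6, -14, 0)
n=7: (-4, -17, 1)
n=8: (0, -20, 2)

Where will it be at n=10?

The first coordinate repeats the cycle [0, 4, 6, -4] with period 4; step 10 mod 4 = 2, giving 6.
The second coordinate changes by -3 each step, so at step 10 it is 4 + 10·(-3) = -26.
The third coordinate changes by +1 each step, so at step 10 it is -6 + 10·(1) = 4.

(6, -26, 4)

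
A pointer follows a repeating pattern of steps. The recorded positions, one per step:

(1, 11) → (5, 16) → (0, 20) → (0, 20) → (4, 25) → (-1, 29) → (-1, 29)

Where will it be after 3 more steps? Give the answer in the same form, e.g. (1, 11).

(-2, 38)

The moves between consecutive positions are (+4, +5), (-5, +4), (+0, +0), (+4, +5), (-5, +4), (+0, +0); they repeat the 3-cycle [(+4, +5), (-5, +4), (+0, +0)].
step 7: apply (+4, +5) → (3, 34)
step 8: apply (-5, +4) → (-2, 38)
step 9: apply (+0, +0) → (-2, 38)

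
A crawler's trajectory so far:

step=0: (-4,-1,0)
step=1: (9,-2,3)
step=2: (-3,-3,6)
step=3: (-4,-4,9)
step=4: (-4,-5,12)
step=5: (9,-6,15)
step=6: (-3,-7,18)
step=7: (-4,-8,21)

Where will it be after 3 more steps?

(-3,-11,30)

The first coordinate repeats the cycle [-4, 9, -3, -4] with period 4; step 10 mod 4 = 2, giving -3.
The second coordinate changes by -1 each step, so at step 10 it is -1 + 10·(-1) = -11.
The third coordinate changes by +3 each step, so at step 10 it is 0 + 10·(3) = 30.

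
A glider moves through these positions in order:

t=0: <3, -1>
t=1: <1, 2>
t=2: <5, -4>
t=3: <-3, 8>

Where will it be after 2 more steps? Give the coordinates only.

Consecutive displacements <-2, +3>, <+4, -6>, <-8, +12> scale by a factor of -2 each step.
step 4: <-3, 8> + <+16, -24> → <13, -16>
step 5: <13, -16> + <-32, +48> → <-19, 32>

<-19, 32>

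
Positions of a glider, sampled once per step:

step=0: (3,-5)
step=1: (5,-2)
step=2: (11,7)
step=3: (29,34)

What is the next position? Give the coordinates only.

Consecutive displacements (+2,+3), (+6,+9), (+18,+27) scale by a factor of 3 each step.
step 4: (29,34) + (+54,+81) → (83,115)

(83,115)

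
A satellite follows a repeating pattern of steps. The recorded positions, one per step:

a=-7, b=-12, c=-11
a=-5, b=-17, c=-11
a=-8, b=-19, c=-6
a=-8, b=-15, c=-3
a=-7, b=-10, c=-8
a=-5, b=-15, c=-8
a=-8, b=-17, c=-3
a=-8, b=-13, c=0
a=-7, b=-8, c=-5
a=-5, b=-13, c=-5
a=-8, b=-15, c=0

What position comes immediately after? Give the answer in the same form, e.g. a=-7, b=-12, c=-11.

a=-8, b=-11, c=3

Step-to-step displacements: (+2, -5, +0), (-3, -2, +5), (+0, +4, +3), (+1, +5, -5), (+2, -5, +0), (-3, -2, +5), (+0, +4, +3), (+1, +5, -5), (+2, -5, +0), (-3, -2, +5) — a repeating cycle of length 4.
step 11: apply (+0, +4, +3) → a=-8, b=-11, c=3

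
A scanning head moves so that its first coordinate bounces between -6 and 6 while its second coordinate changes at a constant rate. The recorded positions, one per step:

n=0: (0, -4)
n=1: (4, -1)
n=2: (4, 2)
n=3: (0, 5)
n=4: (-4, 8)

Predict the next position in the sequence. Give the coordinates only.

(-4, 11)

The first coordinate reflects between -6 and 6, moving 4 per step.
  step 5: -4 → -4
The second coordinate changes by +3 each step: at step 5 it is 11.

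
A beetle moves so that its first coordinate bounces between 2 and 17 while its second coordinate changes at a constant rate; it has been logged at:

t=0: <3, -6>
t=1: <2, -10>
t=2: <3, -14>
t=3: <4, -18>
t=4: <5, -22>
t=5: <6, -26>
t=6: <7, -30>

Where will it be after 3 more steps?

The first coordinate travels 1 per step and bounces off the walls at 2 and 17.
  step 7: 7 → 8
  step 8: 8 → 9
  step 9: 9 → 10
The second coordinate changes by -4 each step: at step 9 it is -42.

<10, -42>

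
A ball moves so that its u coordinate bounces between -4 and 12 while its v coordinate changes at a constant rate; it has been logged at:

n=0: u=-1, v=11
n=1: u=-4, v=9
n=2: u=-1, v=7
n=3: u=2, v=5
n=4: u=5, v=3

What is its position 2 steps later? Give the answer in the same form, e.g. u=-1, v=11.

The u coordinate reflects between -4 and 12, moving 3 per step.
  step 5: 5 → 8
  step 6: 8 → 11
The v coordinate changes by -2 each step: at step 6 it is -1.

u=11, v=-1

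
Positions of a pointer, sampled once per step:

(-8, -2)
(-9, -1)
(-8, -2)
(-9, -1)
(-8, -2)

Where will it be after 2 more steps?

(-8, -2)

Step-to-step displacements: (-1, +1), (+1, -1), (-1, +1), (+1, -1); each is -1× the previous.
step 5: (-8, -2) + (-1, +1) → (-9, -1)
step 6: (-9, -1) + (+1, -1) → (-8, -2)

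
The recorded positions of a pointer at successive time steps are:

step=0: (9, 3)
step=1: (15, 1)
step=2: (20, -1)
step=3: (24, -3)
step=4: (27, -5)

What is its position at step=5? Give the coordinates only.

(29, -7)

Taking differences between consecutive positions: (+6, -2), (+5, -2), (+4, -2), (+3, -2). These grow by (-1, +0) each step.
step 5: (27, -5) + (+2, -2) → (29, -7)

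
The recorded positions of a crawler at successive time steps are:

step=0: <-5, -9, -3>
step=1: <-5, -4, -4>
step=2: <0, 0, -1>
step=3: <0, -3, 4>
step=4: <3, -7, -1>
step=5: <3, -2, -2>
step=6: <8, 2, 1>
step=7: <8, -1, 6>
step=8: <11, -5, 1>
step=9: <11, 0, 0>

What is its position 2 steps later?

<16, 1, 8>

Differencing gives <+0, +5, -1>, <+5, +4, +3>, <+0, -3, +5>, <+3, -4, -5>, <+0, +5, -1>, <+5, +4, +3>, <+0, -3, +5>, <+3, -4, -5>, <+0, +5, -1>. This is the pattern <+0, +5, -1>, <+5, +4, +3>, <+0, -3, +5>, <+3, -4, -5> repeated.
step 10: apply <+5, +4, +3> → <16, 4, 3>
step 11: apply <+0, -3, +5> → <16, 1, 8>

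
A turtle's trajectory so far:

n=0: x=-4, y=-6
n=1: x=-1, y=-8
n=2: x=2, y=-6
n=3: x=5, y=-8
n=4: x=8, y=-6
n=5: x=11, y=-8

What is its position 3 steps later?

X: linear, +3 per step → 20 at step 8.
Y: cycles through -6, -8 every 2 steps. Step 8 lands at position 0 of the cycle → -6.

x=20, y=-6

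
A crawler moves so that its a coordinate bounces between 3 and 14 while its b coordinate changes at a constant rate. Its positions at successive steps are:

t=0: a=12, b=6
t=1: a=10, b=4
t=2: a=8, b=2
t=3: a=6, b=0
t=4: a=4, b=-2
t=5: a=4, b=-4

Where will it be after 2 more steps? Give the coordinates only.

The a coordinate reflects between 3 and 14, moving 2 per step.
  step 6: 4 → 6
  step 7: 6 → 8
The b coordinate changes by -2 each step: at step 7 it is -8.

a=8, b=-8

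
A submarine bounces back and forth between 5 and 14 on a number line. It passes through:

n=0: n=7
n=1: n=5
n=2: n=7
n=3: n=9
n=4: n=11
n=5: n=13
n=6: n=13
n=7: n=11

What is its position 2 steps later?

n=7

The value travels 2 per step and bounces off the walls at 5 and 14.
  step 8: 11 → 9
  step 9: 9 → 7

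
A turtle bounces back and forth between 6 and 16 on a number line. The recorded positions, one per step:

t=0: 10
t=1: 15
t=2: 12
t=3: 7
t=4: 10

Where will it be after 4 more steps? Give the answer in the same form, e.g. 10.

10

The value reflects between 6 and 16, moving 5 per step.
  step 5: 10 → 15
  step 6: 15 → 12
  step 7: 12 → 7
  step 8: 7 → 10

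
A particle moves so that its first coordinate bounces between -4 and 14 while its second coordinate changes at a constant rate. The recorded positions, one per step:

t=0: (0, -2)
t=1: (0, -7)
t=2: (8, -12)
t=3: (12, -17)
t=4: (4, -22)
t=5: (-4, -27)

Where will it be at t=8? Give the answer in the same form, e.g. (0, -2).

The first coordinate travels 8 per step and bounces off the walls at -4 and 14.
  step 6: -4 → 4
  step 7: 4 → 12
  step 8: 12 → 8
The second coordinate changes by -5 each step: at step 8 it is -42.

(8, -42)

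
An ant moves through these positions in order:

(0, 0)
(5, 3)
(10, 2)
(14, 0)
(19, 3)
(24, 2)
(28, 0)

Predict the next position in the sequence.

(33, 3)

Step-to-step displacements: (+5, +3), (+5, -1), (+4, -2), (+5, +3), (+5, -1), (+4, -2) — a repeating cycle of length 3.
step 7: apply (+5, +3) → (33, 3)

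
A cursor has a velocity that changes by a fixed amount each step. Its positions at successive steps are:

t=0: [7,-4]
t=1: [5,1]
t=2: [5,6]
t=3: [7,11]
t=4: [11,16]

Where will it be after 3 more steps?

[35,31]

Taking differences between consecutive positions: [-2,+5], [+0,+5], [+2,+5], [+4,+5]. These grow by [+2,+0] each step.
step 5: [11,16] + [+6,+5] → [17,21]
step 6: [17,21] + [+8,+5] → [25,26]
step 7: [25,26] + [+10,+5] → [35,31]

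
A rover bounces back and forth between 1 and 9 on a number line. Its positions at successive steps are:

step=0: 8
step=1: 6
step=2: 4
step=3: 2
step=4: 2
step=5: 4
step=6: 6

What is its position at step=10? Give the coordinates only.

The value travels 2 per step and bounces off the walls at 1 and 9.
  step 7: 6 → 8
  step 8: 8 → 8
  step 9: 8 → 6
  step 10: 6 → 4

4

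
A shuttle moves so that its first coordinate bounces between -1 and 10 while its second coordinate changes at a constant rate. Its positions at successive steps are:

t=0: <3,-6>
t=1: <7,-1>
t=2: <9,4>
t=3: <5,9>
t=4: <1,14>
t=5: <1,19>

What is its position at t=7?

<9,29>

The first coordinate travels 4 per step and bounces off the walls at -1 and 10.
  step 6: 1 → 5
  step 7: 5 → 9
The second coordinate changes by +5 each step: at step 7 it is 29.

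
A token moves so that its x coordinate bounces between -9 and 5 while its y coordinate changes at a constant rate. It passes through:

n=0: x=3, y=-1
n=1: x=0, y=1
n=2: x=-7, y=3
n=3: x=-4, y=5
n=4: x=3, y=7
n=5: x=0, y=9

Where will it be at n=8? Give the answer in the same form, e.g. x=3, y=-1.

The x coordinate travels 7 per step and bounces off the walls at -9 and 5.
  step 6: 0 → -7
  step 7: -7 → -4
  step 8: -4 → 3
The y coordinate changes by +2 each step: at step 8 it is 15.

x=3, y=15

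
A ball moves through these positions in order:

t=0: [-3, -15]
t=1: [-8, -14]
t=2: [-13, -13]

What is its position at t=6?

[-33, -9]

The position changes by [-5, +1] every step.
step 3: [-13, -13] + [-5, +1] → [-18, -12]
step 4: [-18, -12] + [-5, +1] → [-23, -11]
step 5: [-23, -11] + [-5, +1] → [-28, -10]
step 6: [-28, -10] + [-5, +1] → [-33, -9]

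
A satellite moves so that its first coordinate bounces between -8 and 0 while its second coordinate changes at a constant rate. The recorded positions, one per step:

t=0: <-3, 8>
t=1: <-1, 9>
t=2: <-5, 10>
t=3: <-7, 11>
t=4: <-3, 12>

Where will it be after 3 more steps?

The first coordinate travels 4 per step and bounces off the walls at -8 and 0.
  step 5: -3 → -1
  step 6: -1 → -5
  step 7: -5 → -7
The second coordinate changes by +1 each step: at step 7 it is 15.

<-7, 15>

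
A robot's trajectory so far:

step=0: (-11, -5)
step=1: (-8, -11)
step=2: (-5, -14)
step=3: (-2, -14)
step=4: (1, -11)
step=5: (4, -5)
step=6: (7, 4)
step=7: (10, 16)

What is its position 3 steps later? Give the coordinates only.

(19, 70)

First differences are (+3, -6), (+3, -3), (+3, +0), (+3, +3), (+3, +6), (+3, +9), (+3, +12); their common second difference is (+0, +3) (constant acceleration).
step 8: (10, 16) + (+3, +15) → (13, 31)
step 9: (13, 31) + (+3, +18) → (16, 49)
step 10: (16, 49) + (+3, +21) → (19, 70)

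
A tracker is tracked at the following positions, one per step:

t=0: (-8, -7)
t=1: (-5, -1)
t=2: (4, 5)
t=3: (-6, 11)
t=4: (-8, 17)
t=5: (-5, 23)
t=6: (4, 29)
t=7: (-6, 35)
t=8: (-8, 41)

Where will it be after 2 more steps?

First: cycles through -8, -5, 4, -6 every 4 steps. Step 10 lands at position 2 of the cycle → 4.
Second: linear, +6 per step → 53 at step 10.

(4, 53)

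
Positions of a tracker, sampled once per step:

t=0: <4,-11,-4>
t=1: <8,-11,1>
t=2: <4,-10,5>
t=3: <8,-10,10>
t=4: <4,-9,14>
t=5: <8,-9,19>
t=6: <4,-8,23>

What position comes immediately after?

<8,-8,28>

The moves between consecutive positions are <+4,+0,+5>, <-4,+1,+4>, <+4,+0,+5>, <-4,+1,+4>, <+4,+0,+5>, <-4,+1,+4>; they repeat the 2-cycle [<+4,+0,+5>, <-4,+1,+4>].
step 7: apply <+4,+0,+5> → <8,-8,28>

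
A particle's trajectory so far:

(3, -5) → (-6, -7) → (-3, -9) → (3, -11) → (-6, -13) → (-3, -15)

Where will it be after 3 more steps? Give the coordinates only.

(-3, -21)

The first coordinate repeats the cycle [3, -6, -3] with period 3; step 8 mod 3 = 2, giving -3.
The second coordinate changes by -2 each step, so at step 8 it is -5 + 8·(-2) = -21.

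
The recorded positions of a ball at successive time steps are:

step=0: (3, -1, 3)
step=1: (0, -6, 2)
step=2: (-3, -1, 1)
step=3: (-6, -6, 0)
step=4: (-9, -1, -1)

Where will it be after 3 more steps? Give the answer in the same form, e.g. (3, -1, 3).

(-18, -6, -4)

The first coordinate changes by -3 each step, so at step 7 it is 3 + 7·(-3) = -18.
The second coordinate repeats the cycle [-1, -6] with period 2; step 7 mod 2 = 1, giving -6.
The third coordinate changes by -1 each step, so at step 7 it is 3 + 7·(-1) = -4.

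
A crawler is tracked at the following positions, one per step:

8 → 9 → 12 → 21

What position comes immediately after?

Step-to-step displacements: +1, +3, +9; each is 3× the previous.
step 4: 21 + 27 → 48

48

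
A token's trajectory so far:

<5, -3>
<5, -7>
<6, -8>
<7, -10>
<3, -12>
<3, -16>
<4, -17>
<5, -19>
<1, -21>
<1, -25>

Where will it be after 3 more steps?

The moves between consecutive positions are <+0, -4>, <+1, -1>, <+1, -2>, <-4, -2>, <+0, -4>, <+1, -1>, <+1, -2>, <-4, -2>, <+0, -4>; they repeat the 4-cycle [<+0, -4>, <+1, -1>, <+1, -2>, <-4, -2>].
step 10: apply <+1, -1> → <2, -26>
step 11: apply <+1, -2> → <3, -28>
step 12: apply <-4, -2> → <-1, -30>

<-1, -30>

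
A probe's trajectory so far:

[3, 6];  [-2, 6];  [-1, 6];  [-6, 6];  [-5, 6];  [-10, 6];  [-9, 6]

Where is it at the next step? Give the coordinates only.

The moves between consecutive positions are [-5, +0], [+1, +0], [-5, +0], [+1, +0], [-5, +0], [+1, +0]; they repeat the 2-cycle [[-5, +0], [+1, +0]].
step 7: apply [-5, +0] → [-14, 6]

[-14, 6]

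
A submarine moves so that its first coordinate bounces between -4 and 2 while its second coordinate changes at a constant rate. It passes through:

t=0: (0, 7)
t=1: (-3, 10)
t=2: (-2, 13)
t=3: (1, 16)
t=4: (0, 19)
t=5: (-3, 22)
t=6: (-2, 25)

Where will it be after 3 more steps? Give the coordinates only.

(-3, 34)

The first coordinate reflects between -4 and 2, moving 3 per step.
  step 7: -2 → 1
  step 8: 1 → 0
  step 9: 0 → -3
The second coordinate changes by +3 each step: at step 9 it is 34.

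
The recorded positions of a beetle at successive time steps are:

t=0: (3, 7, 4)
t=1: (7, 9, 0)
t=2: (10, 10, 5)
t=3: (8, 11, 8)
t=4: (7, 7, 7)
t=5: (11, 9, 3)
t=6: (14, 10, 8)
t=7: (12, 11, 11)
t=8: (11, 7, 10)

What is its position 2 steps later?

(18, 10, 11)

Differencing gives (+4, +2, -4), (+3, +1, +5), (-2, +1, +3), (-1, -4, -1), (+4, +2, -4), (+3, +1, +5), (-2, +1, +3), (-1, -4, -1). This is the pattern (+4, +2, -4), (+3, +1, +5), (-2, +1, +3), (-1, -4, -1) repeated.
step 9: apply (+4, +2, -4) → (15, 9, 6)
step 10: apply (+3, +1, +5) → (18, 10, 11)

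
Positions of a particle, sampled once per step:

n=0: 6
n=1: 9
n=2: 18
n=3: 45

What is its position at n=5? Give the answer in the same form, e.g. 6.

The jumps are +3, +9, +27 — a geometric progression with ratio 3.
step 4: 45 + 81 → 126
step 5: 126 + 243 → 369

369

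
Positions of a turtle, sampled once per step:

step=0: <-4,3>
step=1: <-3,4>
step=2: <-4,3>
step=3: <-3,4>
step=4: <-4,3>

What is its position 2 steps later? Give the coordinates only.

<-4,3>

The jumps are <+1,+1>, <-1,-1>, <+1,+1>, <-1,-1> — a geometric progression with ratio -1.
step 5: <-4,3> + <+1,+1> → <-3,4>
step 6: <-3,4> + <-1,-1> → <-4,3>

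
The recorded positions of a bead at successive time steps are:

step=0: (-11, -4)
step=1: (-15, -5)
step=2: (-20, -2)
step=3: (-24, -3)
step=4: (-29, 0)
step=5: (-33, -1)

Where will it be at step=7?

(-42, 1)

Step-to-step displacements: (-4, -1), (-5, +3), (-4, -1), (-5, +3), (-4, -1) — a repeating cycle of length 2.
step 6: apply (-5, +3) → (-38, 2)
step 7: apply (-4, -1) → (-42, 1)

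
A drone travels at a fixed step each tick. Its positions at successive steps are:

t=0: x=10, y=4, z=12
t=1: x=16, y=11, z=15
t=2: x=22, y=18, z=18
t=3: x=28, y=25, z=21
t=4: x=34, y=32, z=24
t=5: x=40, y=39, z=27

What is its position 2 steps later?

x=52, y=53, z=33

Each step adds (+6, +7, +3) to the position.
step 6: x=40, y=39, z=27 + (+6, +7, +3) → x=46, y=46, z=30
step 7: x=46, y=46, z=30 + (+6, +7, +3) → x=52, y=53, z=33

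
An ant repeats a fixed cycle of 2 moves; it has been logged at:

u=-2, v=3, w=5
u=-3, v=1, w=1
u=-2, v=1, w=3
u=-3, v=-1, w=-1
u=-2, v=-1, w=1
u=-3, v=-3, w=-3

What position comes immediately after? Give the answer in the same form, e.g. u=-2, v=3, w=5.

The moves between consecutive positions are (-1, -2, -4), (+1, +0, +2), (-1, -2, -4), (+1, +0, +2), (-1, -2, -4); they repeat the 2-cycle [(-1, -2, -4), (+1, +0, +2)].
step 6: apply (+1, +0, +2) → u=-2, v=-3, w=-1

u=-2, v=-3, w=-1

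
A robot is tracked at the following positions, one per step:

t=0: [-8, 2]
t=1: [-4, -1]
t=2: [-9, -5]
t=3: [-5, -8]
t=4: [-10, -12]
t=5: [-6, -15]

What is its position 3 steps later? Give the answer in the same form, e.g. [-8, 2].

The moves between consecutive positions are [+4, -3], [-5, -4], [+4, -3], [-5, -4], [+4, -3]; they repeat the 2-cycle [[+4, -3], [-5, -4]].
step 6: apply [-5, -4] → [-11, -19]
step 7: apply [+4, -3] → [-7, -22]
step 8: apply [-5, -4] → [-12, -26]

[-12, -26]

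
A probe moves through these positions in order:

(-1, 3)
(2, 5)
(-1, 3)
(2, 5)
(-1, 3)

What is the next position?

(2, 5)

Consecutive displacements (+3, +2), (-3, -2), (+3, +2), (-3, -2) scale by a factor of -1 each step.
step 5: (-1, 3) + (+3, +2) → (2, 5)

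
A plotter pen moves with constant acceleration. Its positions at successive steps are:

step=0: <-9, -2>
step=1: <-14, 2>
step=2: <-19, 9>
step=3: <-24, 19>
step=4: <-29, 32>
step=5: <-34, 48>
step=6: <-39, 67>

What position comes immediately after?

<-44, 89>

Taking differences between consecutive positions: <-5, +4>, <-5, +7>, <-5, +10>, <-5, +13>, <-5, +16>, <-5, +19>. These grow by <+0, +3> each step.
step 7: <-39, 67> + <-5, +22> → <-44, 89>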